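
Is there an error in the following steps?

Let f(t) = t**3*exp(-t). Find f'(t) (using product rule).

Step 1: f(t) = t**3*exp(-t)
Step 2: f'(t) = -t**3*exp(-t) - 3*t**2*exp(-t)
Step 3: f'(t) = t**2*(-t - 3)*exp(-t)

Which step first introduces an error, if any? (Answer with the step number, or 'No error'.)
Step 2

Step 2 is incorrect due to a sign flip.
The step shows: -t**3*exp(-t) - 3*t**2*exp(-t)
The correct value should be: -t**3*exp(-t) + 3*t**2*exp(-t)

Explanation: The sign of one term was flipped: the term 3*t**2*exp(-t) was incorrectly written as -3*t**2*exp(-t)
The later steps are derived from this incorrect expression, so the error originates in Step 2.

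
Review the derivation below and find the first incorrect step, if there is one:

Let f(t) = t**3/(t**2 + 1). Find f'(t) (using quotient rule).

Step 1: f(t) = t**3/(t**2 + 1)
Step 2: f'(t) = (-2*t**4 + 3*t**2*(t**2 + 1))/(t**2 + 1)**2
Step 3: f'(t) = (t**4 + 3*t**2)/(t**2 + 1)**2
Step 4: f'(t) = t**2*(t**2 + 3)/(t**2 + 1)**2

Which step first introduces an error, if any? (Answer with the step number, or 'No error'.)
No error

All steps in this derivation are correct.
The final answer f'(t) = t**2*(t**2 + 3)/(t**2 + 1)**2 is valid.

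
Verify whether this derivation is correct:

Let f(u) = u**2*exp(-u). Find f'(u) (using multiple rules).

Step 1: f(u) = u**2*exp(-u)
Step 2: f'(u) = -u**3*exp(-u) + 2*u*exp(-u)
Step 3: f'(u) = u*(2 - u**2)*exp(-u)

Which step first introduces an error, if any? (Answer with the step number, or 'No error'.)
Step 2

Step 2 is incorrect due to a wrong exponent.
The step shows: -u**3*exp(-u) + 2*u*exp(-u)
The correct value should be: -u**2*exp(-u) + 2*u*exp(-u)

Explanation: The exponent 2 on u was incorrectly written as 3: the term -u**2*exp(-u) was incorrectly written as -u**3*exp(-u)
The later steps are derived from this incorrect expression, so the error originates in Step 2.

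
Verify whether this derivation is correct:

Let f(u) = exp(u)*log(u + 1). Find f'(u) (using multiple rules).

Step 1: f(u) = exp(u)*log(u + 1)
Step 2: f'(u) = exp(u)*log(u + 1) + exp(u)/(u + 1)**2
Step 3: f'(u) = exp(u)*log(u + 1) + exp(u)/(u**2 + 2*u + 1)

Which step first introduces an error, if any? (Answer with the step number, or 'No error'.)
Step 2

Step 2 is incorrect due to a wrong exponent.
The step shows: exp(u)*log(u + 1) + exp(u)/(u + 1)**2
The correct value should be: exp(u)*log(u + 1) + exp(u)/(u + 1)

Explanation: The exponent -1 on u + 1 was incorrectly written as -2: the term exp(u)/(u + 1) was incorrectly written as exp(u)/(u + 1)**2
The later steps are derived from this incorrect expression, so the error originates in Step 2.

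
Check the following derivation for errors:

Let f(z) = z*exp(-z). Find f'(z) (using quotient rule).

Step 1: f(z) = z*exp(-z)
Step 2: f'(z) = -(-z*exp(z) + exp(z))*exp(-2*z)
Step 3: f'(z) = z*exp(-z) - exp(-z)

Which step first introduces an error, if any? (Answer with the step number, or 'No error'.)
Step 2

Step 2 is incorrect due to a sign flip.
The step shows: -(-z*exp(z) + exp(z))*exp(-2*z)
The correct value should be: (-z*exp(z) + exp(z))*exp(-2*z)

Explanation: The sign of the whole expression was flipped: the term (-z*exp(z) + exp(z))*exp(-2*z) was incorrectly written as -(-z*exp(z) + exp(z))*exp(-2*z)
The later steps are derived from this incorrect expression, so the error originates in Step 2.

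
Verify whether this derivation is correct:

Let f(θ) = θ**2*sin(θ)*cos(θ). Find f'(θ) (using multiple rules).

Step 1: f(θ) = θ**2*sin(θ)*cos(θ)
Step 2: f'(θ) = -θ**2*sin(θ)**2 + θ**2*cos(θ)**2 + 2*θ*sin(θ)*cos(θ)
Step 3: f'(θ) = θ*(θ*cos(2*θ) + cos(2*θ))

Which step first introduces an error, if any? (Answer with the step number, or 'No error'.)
Step 3

Step 3 is incorrect due to a wrong trig function.
The step shows: θ*(θ*cos(2*θ) + cos(2*θ))
The correct value should be: θ*(θ*cos(2*θ) + sin(2*θ))

Explanation: sin(2*θ) was incorrectly written as cos(2*θ): the term θ*(θ*cos(2*θ) + sin(2*θ)) was incorrectly written as θ*(θ*cos(2*θ) + cos(2*θ))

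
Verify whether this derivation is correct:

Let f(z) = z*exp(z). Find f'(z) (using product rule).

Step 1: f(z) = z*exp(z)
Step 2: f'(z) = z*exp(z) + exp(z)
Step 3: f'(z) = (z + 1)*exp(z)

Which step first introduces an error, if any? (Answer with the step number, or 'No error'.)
No error

All steps in this derivation are correct.
The final answer f'(z) = (z + 1)*exp(z) is valid.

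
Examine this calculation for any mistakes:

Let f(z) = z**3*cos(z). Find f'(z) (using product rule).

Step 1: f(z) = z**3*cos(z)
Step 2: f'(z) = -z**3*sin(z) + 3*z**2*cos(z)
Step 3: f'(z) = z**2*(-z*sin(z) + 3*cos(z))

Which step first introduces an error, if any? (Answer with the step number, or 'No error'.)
No error

All steps in this derivation are correct.
The final answer f'(z) = z**2*(-z*sin(z) + 3*cos(z)) is valid.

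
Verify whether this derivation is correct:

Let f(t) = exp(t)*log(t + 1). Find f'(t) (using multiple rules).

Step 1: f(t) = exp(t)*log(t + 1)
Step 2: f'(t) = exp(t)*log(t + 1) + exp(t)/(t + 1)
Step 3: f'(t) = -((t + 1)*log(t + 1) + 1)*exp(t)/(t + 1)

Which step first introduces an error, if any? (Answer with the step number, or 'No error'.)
Step 3

Step 3 is incorrect due to a sign flip.
The step shows: -((t + 1)*log(t + 1) + 1)*exp(t)/(t + 1)
The correct value should be: ((t + 1)*log(t + 1) + 1)*exp(t)/(t + 1)

Explanation: The sign of the whole expression was flipped: the term ((t + 1)*log(t + 1) + 1)*exp(t)/(t + 1) was incorrectly written as -((t + 1)*log(t + 1) + 1)*exp(t)/(t + 1)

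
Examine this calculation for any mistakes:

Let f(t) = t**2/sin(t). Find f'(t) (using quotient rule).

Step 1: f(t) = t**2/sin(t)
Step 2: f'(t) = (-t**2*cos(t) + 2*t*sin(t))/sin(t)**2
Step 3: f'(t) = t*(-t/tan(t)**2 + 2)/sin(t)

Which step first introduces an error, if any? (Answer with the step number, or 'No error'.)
Step 3

Step 3 is incorrect due to a wrong exponent.
The step shows: t*(-t/tan(t)**2 + 2)/sin(t)
The correct value should be: t*(-t/tan(t) + 2)/sin(t)

Explanation: The exponent -1 on tan(t) was incorrectly written as -2: the term t*(-t/tan(t) + 2)/sin(t) was incorrectly written as t*(-t/tan(t)**2 + 2)/sin(t)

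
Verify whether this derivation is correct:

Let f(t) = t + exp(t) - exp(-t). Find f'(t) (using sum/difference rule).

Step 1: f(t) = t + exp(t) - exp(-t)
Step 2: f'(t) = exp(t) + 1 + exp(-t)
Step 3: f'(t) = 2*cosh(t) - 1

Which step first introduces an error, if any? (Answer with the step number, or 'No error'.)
Step 3

Step 3 is incorrect due to a sign flip.
The step shows: 2*cosh(t) - 1
The correct value should be: 2*cosh(t) + 1

Explanation: The sign of one term was flipped: the term 1 was incorrectly written as -1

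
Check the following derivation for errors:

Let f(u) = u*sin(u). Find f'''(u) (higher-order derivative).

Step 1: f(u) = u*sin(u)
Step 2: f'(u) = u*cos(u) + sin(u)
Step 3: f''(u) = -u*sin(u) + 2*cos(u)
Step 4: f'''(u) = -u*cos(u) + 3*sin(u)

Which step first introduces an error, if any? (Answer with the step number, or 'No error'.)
Step 4

Step 4 is incorrect due to a sign flip.
The step shows: -u*cos(u) + 3*sin(u)
The correct value should be: -u*cos(u) - 3*sin(u)

Explanation: The sign of one term was flipped: the term -3*sin(u) was incorrectly written as 3*sin(u)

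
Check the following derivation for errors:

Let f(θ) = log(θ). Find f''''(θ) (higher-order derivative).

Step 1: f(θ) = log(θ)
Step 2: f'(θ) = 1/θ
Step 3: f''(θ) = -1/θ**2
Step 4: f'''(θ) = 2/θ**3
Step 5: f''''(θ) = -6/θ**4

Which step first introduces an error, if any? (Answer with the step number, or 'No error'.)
No error

All steps in this derivation are correct.
The final answer f''''(θ) = -6/θ**4 is valid.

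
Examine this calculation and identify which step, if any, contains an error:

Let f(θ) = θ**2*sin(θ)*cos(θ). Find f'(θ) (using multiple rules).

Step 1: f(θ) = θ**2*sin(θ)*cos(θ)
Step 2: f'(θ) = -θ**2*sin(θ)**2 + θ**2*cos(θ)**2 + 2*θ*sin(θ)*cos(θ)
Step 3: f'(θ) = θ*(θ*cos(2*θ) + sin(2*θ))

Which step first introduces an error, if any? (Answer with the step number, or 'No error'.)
No error

All steps in this derivation are correct.
The final answer f'(θ) = θ*(θ*cos(2*θ) + sin(2*θ)) is valid.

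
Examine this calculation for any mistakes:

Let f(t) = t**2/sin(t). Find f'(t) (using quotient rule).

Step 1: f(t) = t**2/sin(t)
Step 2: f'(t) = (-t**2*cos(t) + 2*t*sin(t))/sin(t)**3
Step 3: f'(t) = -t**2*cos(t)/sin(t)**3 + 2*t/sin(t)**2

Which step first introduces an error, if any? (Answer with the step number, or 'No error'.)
Step 2

Step 2 is incorrect due to a wrong exponent.
The step shows: (-t**2*cos(t) + 2*t*sin(t))/sin(t)**3
The correct value should be: (-t**2*cos(t) + 2*t*sin(t))/sin(t)**2

Explanation: The exponent -2 on sin(t) was incorrectly written as -3: the term (-t**2*cos(t) + 2*t*sin(t))/sin(t)**2 was incorrectly written as (-t**2*cos(t) + 2*t*sin(t))/sin(t)**3
The later steps are derived from this incorrect expression, so the error originates in Step 2.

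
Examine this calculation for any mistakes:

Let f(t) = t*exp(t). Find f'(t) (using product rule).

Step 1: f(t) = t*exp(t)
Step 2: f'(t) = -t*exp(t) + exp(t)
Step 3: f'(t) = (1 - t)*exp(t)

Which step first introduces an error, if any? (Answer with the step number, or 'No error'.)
Step 2

Step 2 is incorrect due to a sign flip.
The step shows: -t*exp(t) + exp(t)
The correct value should be: t*exp(t) + exp(t)

Explanation: The sign of one term was flipped: the term t*exp(t) was incorrectly written as -t*exp(t)
The later steps are derived from this incorrect expression, so the error originates in Step 2.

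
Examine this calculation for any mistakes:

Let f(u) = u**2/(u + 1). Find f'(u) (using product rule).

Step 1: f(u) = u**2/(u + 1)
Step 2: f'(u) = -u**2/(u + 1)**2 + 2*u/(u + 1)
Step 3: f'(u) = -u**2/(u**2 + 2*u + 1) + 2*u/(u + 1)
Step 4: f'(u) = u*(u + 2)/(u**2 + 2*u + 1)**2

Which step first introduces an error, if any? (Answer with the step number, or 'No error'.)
Step 4

Step 4 is incorrect due to a wrong exponent.
The step shows: u*(u + 2)/(u**2 + 2*u + 1)**2
The correct value should be: u*(u + 2)/(u**2 + 2*u + 1)

Explanation: The exponent -1 on u**2 + 2*u + 1 was incorrectly written as -2: the term u*(u + 2)/(u**2 + 2*u + 1) was incorrectly written as u*(u + 2)/(u**2 + 2*u + 1)**2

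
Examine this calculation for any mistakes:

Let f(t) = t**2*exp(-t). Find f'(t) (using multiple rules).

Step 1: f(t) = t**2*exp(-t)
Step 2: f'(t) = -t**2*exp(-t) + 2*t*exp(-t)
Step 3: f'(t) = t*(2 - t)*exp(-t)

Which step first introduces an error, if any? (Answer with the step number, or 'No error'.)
No error

All steps in this derivation are correct.
The final answer f'(t) = t*(2 - t)*exp(-t) is valid.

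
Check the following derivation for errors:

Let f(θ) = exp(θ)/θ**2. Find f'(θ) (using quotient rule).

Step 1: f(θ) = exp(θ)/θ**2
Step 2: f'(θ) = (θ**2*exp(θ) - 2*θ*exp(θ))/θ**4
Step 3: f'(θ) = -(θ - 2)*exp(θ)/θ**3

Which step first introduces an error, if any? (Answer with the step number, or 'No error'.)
Step 3

Step 3 is incorrect due to a sign flip.
The step shows: -(θ - 2)*exp(θ)/θ**3
The correct value should be: (θ - 2)*exp(θ)/θ**3

Explanation: The sign of the whole expression was flipped: the term (θ - 2)*exp(θ)/θ**3 was incorrectly written as -(θ - 2)*exp(θ)/θ**3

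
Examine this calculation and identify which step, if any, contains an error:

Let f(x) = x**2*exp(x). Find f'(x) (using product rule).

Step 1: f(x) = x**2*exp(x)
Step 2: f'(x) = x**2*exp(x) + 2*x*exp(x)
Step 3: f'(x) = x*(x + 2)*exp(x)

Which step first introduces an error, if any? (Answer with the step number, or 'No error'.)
No error

All steps in this derivation are correct.
The final answer f'(x) = x*(x + 2)*exp(x) is valid.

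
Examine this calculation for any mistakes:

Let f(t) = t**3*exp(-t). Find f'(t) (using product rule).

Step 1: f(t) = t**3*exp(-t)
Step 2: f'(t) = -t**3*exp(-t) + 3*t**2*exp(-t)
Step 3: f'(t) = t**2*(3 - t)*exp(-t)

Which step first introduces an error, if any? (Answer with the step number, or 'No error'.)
No error

All steps in this derivation are correct.
The final answer f'(t) = t**2*(3 - t)*exp(-t) is valid.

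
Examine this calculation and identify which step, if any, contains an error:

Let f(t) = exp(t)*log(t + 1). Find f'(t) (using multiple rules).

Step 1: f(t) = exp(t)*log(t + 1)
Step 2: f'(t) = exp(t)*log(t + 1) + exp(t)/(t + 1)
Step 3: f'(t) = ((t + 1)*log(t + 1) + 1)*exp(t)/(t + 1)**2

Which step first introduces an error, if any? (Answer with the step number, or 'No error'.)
Step 3

Step 3 is incorrect due to a wrong exponent.
The step shows: ((t + 1)*log(t + 1) + 1)*exp(t)/(t + 1)**2
The correct value should be: ((t + 1)*log(t + 1) + 1)*exp(t)/(t + 1)

Explanation: The exponent -1 on t + 1 was incorrectly written as -2: the term ((t + 1)*log(t + 1) + 1)*exp(t)/(t + 1) was incorrectly written as ((t + 1)*log(t + 1) + 1)*exp(t)/(t + 1)**2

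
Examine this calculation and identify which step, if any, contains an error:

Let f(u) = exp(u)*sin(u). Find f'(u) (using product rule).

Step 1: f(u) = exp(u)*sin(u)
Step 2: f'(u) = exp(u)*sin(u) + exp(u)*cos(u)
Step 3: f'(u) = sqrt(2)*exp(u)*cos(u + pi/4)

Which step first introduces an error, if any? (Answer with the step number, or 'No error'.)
Step 3

Step 3 is incorrect due to a wrong trig function.
The step shows: sqrt(2)*exp(u)*cos(u + pi/4)
The correct value should be: sqrt(2)*exp(u)*sin(u + pi/4)

Explanation: sin(u + pi/4) was incorrectly written as cos(u + pi/4): the term sqrt(2)*exp(u)*sin(u + pi/4) was incorrectly written as sqrt(2)*exp(u)*cos(u + pi/4)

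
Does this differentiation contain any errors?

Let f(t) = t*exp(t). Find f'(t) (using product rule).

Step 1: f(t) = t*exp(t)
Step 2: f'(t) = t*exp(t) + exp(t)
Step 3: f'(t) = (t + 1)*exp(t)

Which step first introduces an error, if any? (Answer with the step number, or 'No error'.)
No error

All steps in this derivation are correct.
The final answer f'(t) = (t + 1)*exp(t) is valid.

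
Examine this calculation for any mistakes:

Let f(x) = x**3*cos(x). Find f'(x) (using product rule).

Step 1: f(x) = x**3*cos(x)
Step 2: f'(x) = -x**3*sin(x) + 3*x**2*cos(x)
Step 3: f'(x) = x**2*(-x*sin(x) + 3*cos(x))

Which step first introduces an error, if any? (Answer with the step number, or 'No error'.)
No error

All steps in this derivation are correct.
The final answer f'(x) = x**2*(-x*sin(x) + 3*cos(x)) is valid.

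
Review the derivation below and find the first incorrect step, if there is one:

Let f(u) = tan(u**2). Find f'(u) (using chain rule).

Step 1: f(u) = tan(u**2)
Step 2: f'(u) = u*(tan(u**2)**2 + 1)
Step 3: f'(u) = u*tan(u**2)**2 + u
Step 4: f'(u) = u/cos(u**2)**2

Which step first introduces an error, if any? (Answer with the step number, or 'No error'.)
Step 2

Step 2 is incorrect due to a wrong coefficient.
The step shows: u*(tan(u**2)**2 + 1)
The correct value should be: 2*u*(tan(u**2)**2 + 1)

Explanation: The coefficient 2 was incorrectly written as 1: the term 2*u*(tan(u**2)**2 + 1) was incorrectly written as u*(tan(u**2)**2 + 1)
The later steps are derived from this incorrect expression, so the error originates in Step 2.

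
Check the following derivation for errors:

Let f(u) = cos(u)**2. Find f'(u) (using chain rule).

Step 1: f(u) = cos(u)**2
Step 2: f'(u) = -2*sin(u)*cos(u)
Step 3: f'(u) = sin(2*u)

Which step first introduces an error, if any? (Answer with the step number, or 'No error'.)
Step 3

Step 3 is incorrect due to a sign flip.
The step shows: sin(2*u)
The correct value should be: -sin(2*u)

Explanation: The sign of the whole expression was flipped: the term -sin(2*u) was incorrectly written as sin(2*u)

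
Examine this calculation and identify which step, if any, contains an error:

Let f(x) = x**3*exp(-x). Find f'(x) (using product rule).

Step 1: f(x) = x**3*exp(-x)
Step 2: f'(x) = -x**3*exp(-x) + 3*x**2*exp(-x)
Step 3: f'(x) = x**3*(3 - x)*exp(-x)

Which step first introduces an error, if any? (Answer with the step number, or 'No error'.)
Step 3

Step 3 is incorrect due to a wrong exponent.
The step shows: x**3*(3 - x)*exp(-x)
The correct value should be: x**2*(3 - x)*exp(-x)

Explanation: The exponent 2 on x was incorrectly written as 3: the term x**2*(3 - x)*exp(-x) was incorrectly written as x**3*(3 - x)*exp(-x)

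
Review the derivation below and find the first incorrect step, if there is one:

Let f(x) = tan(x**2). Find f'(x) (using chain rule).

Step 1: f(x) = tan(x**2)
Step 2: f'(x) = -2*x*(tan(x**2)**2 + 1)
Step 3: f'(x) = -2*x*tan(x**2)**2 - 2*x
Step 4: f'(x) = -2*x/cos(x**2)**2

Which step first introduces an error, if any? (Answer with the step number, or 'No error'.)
Step 2

Step 2 is incorrect due to a sign flip.
The step shows: -2*x*(tan(x**2)**2 + 1)
The correct value should be: 2*x*(tan(x**2)**2 + 1)

Explanation: The sign of the whole expression was flipped: the term 2*x*(tan(x**2)**2 + 1) was incorrectly written as -2*x*(tan(x**2)**2 + 1)
The later steps are derived from this incorrect expression, so the error originates in Step 2.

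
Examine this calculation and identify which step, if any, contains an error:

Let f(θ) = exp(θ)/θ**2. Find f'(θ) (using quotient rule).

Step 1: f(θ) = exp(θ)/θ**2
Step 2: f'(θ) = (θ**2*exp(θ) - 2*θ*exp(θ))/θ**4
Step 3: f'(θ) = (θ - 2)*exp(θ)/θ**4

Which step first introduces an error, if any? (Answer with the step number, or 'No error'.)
Step 3

Step 3 is incorrect due to a wrong exponent.
The step shows: (θ - 2)*exp(θ)/θ**4
The correct value should be: (θ - 2)*exp(θ)/θ**3

Explanation: The exponent -3 on θ was incorrectly written as -4: the term (θ - 2)*exp(θ)/θ**3 was incorrectly written as (θ - 2)*exp(θ)/θ**4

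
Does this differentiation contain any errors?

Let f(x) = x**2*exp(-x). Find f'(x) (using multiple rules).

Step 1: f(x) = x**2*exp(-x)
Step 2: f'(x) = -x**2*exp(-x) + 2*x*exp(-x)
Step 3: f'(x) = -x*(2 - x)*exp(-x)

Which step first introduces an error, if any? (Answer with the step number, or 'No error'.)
Step 3

Step 3 is incorrect due to a sign flip.
The step shows: -x*(2 - x)*exp(-x)
The correct value should be: x*(2 - x)*exp(-x)

Explanation: The sign of the whole expression was flipped: the term x*(2 - x)*exp(-x) was incorrectly written as -x*(2 - x)*exp(-x)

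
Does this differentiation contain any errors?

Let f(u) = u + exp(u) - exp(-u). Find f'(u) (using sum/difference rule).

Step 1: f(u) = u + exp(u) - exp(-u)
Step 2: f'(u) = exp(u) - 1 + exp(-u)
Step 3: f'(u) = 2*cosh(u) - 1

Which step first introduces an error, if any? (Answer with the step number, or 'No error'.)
Step 2

Step 2 is incorrect due to a sign flip.
The step shows: exp(u) - 1 + exp(-u)
The correct value should be: exp(u) + 1 + exp(-u)

Explanation: The sign of one term was flipped: the term 1 was incorrectly written as -1
The later steps are derived from this incorrect expression, so the error originates in Step 2.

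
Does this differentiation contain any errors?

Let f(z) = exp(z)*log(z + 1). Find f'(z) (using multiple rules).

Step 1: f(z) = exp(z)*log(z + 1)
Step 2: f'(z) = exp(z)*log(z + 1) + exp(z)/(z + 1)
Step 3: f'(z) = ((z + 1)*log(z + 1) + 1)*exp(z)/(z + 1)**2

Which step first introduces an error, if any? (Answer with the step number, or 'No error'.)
Step 3

Step 3 is incorrect due to a wrong exponent.
The step shows: ((z + 1)*log(z + 1) + 1)*exp(z)/(z + 1)**2
The correct value should be: ((z + 1)*log(z + 1) + 1)*exp(z)/(z + 1)

Explanation: The exponent -1 on z + 1 was incorrectly written as -2: the term ((z + 1)*log(z + 1) + 1)*exp(z)/(z + 1) was incorrectly written as ((z + 1)*log(z + 1) + 1)*exp(z)/(z + 1)**2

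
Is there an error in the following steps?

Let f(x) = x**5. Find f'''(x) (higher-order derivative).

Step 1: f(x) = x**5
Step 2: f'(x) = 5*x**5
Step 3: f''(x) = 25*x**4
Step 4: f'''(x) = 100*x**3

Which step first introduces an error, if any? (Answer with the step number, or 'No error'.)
Step 2

Step 2 is incorrect due to a wrong exponent.
The step shows: 5*x**5
The correct value should be: 5*x**4

Explanation: The exponent 4 on x was incorrectly written as 5: the term 5*x**4 was incorrectly written as 5*x**5
The later steps are derived from this incorrect expression, so the error originates in Step 2.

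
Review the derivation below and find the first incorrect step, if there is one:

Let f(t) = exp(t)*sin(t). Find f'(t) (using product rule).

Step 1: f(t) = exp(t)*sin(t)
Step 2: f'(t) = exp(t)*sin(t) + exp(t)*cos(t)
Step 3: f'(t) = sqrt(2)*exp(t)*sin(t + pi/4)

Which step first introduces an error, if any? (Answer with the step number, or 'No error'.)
No error

All steps in this derivation are correct.
The final answer f'(t) = sqrt(2)*exp(t)*sin(t + pi/4) is valid.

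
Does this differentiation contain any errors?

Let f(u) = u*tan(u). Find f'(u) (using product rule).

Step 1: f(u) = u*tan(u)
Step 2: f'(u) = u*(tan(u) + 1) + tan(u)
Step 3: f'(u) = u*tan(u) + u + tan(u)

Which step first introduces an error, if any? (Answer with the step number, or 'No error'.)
Step 2

Step 2 is incorrect due to a wrong exponent.
The step shows: u*(tan(u) + 1) + tan(u)
The correct value should be: u*(tan(u)**2 + 1) + tan(u)

Explanation: The exponent 2 on tan(u) was incorrectly written as 1: the term u*(tan(u)**2 + 1) was incorrectly written as u*(tan(u) + 1)
The later steps are derived from this incorrect expression, so the error originates in Step 2.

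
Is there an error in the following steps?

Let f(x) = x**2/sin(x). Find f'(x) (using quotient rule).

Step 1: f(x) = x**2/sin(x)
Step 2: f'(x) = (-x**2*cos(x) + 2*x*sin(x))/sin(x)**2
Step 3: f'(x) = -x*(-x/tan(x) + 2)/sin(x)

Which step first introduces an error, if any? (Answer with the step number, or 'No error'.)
Step 3

Step 3 is incorrect due to a sign flip.
The step shows: -x*(-x/tan(x) + 2)/sin(x)
The correct value should be: x*(-x/tan(x) + 2)/sin(x)

Explanation: The sign of the whole expression was flipped: the term x*(-x/tan(x) + 2)/sin(x) was incorrectly written as -x*(-x/tan(x) + 2)/sin(x)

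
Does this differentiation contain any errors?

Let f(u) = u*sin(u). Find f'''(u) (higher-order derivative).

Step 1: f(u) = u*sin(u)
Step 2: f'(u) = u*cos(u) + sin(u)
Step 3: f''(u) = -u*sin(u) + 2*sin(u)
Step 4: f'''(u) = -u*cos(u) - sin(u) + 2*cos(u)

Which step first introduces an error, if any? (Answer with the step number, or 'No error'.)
Step 3

Step 3 is incorrect due to a wrong trig function.
The step shows: -u*sin(u) + 2*sin(u)
The correct value should be: -u*sin(u) + 2*cos(u)

Explanation: cos(u) was incorrectly written as sin(u): the term 2*cos(u) was incorrectly written as 2*sin(u)
The later steps are derived from this incorrect expression, so the error originates in Step 3.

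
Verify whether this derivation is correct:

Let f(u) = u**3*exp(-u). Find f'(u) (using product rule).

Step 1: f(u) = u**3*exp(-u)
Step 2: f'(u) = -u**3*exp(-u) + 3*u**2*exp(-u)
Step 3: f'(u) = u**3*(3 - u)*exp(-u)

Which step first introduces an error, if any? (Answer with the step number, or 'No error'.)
Step 3

Step 3 is incorrect due to a wrong exponent.
The step shows: u**3*(3 - u)*exp(-u)
The correct value should be: u**2*(3 - u)*exp(-u)

Explanation: The exponent 2 on u was incorrectly written as 3: the term u**2*(3 - u)*exp(-u) was incorrectly written as u**3*(3 - u)*exp(-u)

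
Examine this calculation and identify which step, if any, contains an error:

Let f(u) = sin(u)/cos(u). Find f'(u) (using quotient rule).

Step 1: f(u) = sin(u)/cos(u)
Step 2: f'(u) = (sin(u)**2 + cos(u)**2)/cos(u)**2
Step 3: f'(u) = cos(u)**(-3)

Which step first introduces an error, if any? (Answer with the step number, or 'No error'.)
Step 3

Step 3 is incorrect due to a wrong exponent.
The step shows: cos(u)**(-3)
The correct value should be: cos(u)**(-2)

Explanation: The exponent -2 on cos(u) was incorrectly written as -3: the term cos(u)**(-2) was incorrectly written as cos(u)**(-3)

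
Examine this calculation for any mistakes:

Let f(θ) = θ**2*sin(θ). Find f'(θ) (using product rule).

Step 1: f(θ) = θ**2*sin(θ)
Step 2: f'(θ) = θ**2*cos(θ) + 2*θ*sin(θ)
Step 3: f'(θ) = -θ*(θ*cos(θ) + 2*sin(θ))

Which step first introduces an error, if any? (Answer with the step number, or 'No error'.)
Step 3

Step 3 is incorrect due to a sign flip.
The step shows: -θ*(θ*cos(θ) + 2*sin(θ))
The correct value should be: θ*(θ*cos(θ) + 2*sin(θ))

Explanation: The sign of the whole expression was flipped: the term θ*(θ*cos(θ) + 2*sin(θ)) was incorrectly written as -θ*(θ*cos(θ) + 2*sin(θ))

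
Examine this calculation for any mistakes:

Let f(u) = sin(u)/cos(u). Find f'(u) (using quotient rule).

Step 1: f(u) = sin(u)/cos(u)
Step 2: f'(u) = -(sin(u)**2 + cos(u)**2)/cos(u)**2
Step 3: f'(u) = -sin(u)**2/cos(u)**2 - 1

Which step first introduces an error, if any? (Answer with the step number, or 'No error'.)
Step 2

Step 2 is incorrect due to a sign flip.
The step shows: -(sin(u)**2 + cos(u)**2)/cos(u)**2
The correct value should be: (sin(u)**2 + cos(u)**2)/cos(u)**2

Explanation: The sign of the whole expression was flipped: the term (sin(u)**2 + cos(u)**2)/cos(u)**2 was incorrectly written as -(sin(u)**2 + cos(u)**2)/cos(u)**2
The later steps are derived from this incorrect expression, so the error originates in Step 2.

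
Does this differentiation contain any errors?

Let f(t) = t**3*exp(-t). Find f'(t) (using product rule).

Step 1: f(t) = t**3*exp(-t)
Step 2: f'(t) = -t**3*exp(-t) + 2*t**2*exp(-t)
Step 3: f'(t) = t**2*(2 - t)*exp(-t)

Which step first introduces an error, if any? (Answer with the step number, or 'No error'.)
Step 2

Step 2 is incorrect due to a wrong coefficient.
The step shows: -t**3*exp(-t) + 2*t**2*exp(-t)
The correct value should be: -t**3*exp(-t) + 3*t**2*exp(-t)

Explanation: The coefficient 3 was incorrectly written as 2: the term 3*t**2*exp(-t) was incorrectly written as 2*t**2*exp(-t)
The later steps are derived from this incorrect expression, so the error originates in Step 2.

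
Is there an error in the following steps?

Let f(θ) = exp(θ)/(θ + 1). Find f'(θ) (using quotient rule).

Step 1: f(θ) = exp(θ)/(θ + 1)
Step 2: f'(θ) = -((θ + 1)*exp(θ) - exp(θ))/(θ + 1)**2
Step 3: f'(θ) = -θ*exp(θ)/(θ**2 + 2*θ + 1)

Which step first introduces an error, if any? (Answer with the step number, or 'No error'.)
Step 2

Step 2 is incorrect due to a sign flip.
The step shows: -((θ + 1)*exp(θ) - exp(θ))/(θ + 1)**2
The correct value should be: ((θ + 1)*exp(θ) - exp(θ))/(θ + 1)**2

Explanation: The sign of the whole expression was flipped: the term ((θ + 1)*exp(θ) - exp(θ))/(θ + 1)**2 was incorrectly written as -((θ + 1)*exp(θ) - exp(θ))/(θ + 1)**2
The later steps are derived from this incorrect expression, so the error originates in Step 2.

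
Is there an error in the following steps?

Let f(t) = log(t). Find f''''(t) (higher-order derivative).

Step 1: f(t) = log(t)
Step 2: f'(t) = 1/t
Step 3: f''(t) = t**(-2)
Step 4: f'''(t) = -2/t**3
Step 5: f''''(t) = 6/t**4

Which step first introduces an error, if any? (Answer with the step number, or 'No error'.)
Step 3

Step 3 is incorrect due to a sign flip.
The step shows: t**(-2)
The correct value should be: -1/t**2

Explanation: The sign of the whole expression was flipped: the term -1/t**2 was incorrectly written as t**(-2)
The later steps are derived from this incorrect expression, so the error originates in Step 3.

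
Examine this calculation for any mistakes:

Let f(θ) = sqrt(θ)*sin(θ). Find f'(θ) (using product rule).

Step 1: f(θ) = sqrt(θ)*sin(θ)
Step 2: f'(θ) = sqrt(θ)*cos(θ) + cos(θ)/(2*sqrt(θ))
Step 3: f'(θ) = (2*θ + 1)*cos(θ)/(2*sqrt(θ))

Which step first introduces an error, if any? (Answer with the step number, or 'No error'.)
Step 2

Step 2 is incorrect due to a wrong trig function.
The step shows: sqrt(θ)*cos(θ) + cos(θ)/(2*sqrt(θ))
The correct value should be: sqrt(θ)*cos(θ) + sin(θ)/(2*sqrt(θ))

Explanation: sin(θ) was incorrectly written as cos(θ): the term sin(θ)/(2*sqrt(θ)) was incorrectly written as cos(θ)/(2*sqrt(θ))
The later steps are derived from this incorrect expression, so the error originates in Step 2.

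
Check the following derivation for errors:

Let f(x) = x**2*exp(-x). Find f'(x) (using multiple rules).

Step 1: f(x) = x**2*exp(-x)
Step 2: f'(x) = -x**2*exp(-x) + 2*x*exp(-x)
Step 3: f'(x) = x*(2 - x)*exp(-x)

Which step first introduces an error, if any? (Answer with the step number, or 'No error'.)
No error

All steps in this derivation are correct.
The final answer f'(x) = x*(2 - x)*exp(-x) is valid.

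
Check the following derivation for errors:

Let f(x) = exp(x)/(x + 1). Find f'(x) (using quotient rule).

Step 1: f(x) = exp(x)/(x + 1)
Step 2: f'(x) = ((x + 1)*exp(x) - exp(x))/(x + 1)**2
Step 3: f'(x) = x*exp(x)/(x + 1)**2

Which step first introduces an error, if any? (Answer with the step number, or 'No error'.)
No error

All steps in this derivation are correct.
The final answer f'(x) = x*exp(x)/(x + 1)**2 is valid.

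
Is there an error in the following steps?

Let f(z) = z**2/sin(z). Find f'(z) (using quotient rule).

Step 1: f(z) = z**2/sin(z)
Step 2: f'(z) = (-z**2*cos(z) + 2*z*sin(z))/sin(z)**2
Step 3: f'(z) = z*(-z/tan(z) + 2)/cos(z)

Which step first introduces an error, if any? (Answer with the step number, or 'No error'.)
Step 3

Step 3 is incorrect due to a wrong trig function.
The step shows: z*(-z/tan(z) + 2)/cos(z)
The correct value should be: z*(-z/tan(z) + 2)/sin(z)

Explanation: sin(z) was incorrectly written as cos(z): the term z*(-z/tan(z) + 2)/sin(z) was incorrectly written as z*(-z/tan(z) + 2)/cos(z)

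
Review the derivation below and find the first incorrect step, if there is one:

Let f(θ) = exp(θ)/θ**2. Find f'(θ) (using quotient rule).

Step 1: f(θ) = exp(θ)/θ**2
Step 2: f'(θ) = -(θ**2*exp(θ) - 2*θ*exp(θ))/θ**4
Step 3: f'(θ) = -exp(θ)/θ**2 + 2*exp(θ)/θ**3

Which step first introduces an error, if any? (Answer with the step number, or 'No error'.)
Step 2

Step 2 is incorrect due to a sign flip.
The step shows: -(θ**2*exp(θ) - 2*θ*exp(θ))/θ**4
The correct value should be: (θ**2*exp(θ) - 2*θ*exp(θ))/θ**4

Explanation: The sign of the whole expression was flipped: the term (θ**2*exp(θ) - 2*θ*exp(θ))/θ**4 was incorrectly written as -(θ**2*exp(θ) - 2*θ*exp(θ))/θ**4
The later steps are derived from this incorrect expression, so the error originates in Step 2.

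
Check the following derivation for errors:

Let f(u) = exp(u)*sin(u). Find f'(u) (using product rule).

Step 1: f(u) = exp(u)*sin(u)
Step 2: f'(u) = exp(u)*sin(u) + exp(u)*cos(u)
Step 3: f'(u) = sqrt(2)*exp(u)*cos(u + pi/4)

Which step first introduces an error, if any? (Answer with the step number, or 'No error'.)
Step 3

Step 3 is incorrect due to a wrong trig function.
The step shows: sqrt(2)*exp(u)*cos(u + pi/4)
The correct value should be: sqrt(2)*exp(u)*sin(u + pi/4)

Explanation: sin(u + pi/4) was incorrectly written as cos(u + pi/4): the term sqrt(2)*exp(u)*sin(u + pi/4) was incorrectly written as sqrt(2)*exp(u)*cos(u + pi/4)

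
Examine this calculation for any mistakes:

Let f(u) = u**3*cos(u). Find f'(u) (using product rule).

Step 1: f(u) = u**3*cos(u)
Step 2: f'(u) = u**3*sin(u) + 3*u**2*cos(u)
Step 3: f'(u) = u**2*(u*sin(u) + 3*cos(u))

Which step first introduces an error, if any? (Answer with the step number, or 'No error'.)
Step 2

Step 2 is incorrect due to a sign flip.
The step shows: u**3*sin(u) + 3*u**2*cos(u)
The correct value should be: -u**3*sin(u) + 3*u**2*cos(u)

Explanation: The sign of one term was flipped: the term -u**3*sin(u) was incorrectly written as u**3*sin(u)
The later steps are derived from this incorrect expression, so the error originates in Step 2.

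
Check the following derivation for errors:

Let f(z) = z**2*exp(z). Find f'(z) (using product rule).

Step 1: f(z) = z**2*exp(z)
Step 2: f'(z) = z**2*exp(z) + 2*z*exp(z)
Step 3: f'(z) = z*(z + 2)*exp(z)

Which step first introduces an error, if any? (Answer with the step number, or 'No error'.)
No error

All steps in this derivation are correct.
The final answer f'(z) = z*(z + 2)*exp(z) is valid.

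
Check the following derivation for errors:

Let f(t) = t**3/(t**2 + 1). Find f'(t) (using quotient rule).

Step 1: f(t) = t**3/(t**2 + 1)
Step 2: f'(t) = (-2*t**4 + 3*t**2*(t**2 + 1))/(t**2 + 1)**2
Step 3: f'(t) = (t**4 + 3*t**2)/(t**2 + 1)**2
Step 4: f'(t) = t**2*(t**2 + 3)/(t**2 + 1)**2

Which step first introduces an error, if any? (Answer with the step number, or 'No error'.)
No error

All steps in this derivation are correct.
The final answer f'(t) = t**2*(t**2 + 3)/(t**2 + 1)**2 is valid.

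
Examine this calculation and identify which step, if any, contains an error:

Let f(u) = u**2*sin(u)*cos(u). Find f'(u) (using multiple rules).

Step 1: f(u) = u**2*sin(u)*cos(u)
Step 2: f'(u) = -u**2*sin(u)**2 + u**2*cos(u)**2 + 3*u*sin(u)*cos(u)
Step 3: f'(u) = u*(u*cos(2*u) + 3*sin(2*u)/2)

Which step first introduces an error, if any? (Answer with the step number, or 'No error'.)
Step 2

Step 2 is incorrect due to a wrong coefficient.
The step shows: -u**2*sin(u)**2 + u**2*cos(u)**2 + 3*u*sin(u)*cos(u)
The correct value should be: -u**2*sin(u)**2 + u**2*cos(u)**2 + 2*u*sin(u)*cos(u)

Explanation: The coefficient 2 was incorrectly written as 3: the term 2*u*sin(u)*cos(u) was incorrectly written as 3*u*sin(u)*cos(u)
The later steps are derived from this incorrect expression, so the error originates in Step 2.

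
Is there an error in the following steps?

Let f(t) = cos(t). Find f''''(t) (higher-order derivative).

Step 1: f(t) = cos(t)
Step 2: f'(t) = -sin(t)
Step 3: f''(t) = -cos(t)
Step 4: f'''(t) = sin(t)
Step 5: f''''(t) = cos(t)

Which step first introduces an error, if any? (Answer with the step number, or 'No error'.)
No error

All steps in this derivation are correct.
The final answer f''''(t) = cos(t) is valid.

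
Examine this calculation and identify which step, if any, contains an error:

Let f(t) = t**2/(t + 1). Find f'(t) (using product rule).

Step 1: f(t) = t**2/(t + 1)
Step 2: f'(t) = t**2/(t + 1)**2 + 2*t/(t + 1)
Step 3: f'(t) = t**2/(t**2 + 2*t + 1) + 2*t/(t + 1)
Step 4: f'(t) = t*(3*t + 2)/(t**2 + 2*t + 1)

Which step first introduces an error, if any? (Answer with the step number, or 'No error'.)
Step 2

Step 2 is incorrect due to a sign flip.
The step shows: t**2/(t + 1)**2 + 2*t/(t + 1)
The correct value should be: -t**2/(t + 1)**2 + 2*t/(t + 1)

Explanation: The sign of one term was flipped: the term -t**2/(t + 1)**2 was incorrectly written as t**2/(t + 1)**2
The later steps are derived from this incorrect expression, so the error originates in Step 2.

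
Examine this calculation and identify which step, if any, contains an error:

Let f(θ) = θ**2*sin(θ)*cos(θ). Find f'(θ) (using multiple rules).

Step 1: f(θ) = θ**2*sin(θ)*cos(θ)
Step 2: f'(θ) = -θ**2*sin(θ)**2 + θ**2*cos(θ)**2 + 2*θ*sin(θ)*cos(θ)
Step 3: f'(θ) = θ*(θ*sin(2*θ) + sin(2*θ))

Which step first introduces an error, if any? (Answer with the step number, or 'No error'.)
Step 3

Step 3 is incorrect due to a wrong trig function.
The step shows: θ*(θ*sin(2*θ) + sin(2*θ))
The correct value should be: θ*(θ*cos(2*θ) + sin(2*θ))

Explanation: cos(2*θ) was incorrectly written as sin(2*θ): the term θ*(θ*cos(2*θ) + sin(2*θ)) was incorrectly written as θ*(θ*sin(2*θ) + sin(2*θ))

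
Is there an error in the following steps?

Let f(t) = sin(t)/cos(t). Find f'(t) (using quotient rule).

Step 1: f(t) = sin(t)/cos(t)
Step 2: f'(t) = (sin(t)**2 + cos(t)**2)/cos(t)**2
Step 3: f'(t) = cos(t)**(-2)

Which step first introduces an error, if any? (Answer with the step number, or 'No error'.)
No error

All steps in this derivation are correct.
The final answer f'(t) = cos(t)**(-2) is valid.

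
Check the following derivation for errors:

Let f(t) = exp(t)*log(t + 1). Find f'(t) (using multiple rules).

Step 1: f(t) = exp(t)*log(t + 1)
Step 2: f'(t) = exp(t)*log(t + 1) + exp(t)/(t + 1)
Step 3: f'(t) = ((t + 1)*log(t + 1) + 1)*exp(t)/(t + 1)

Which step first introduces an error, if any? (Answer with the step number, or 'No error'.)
No error

All steps in this derivation are correct.
The final answer f'(t) = ((t + 1)*log(t + 1) + 1)*exp(t)/(t + 1) is valid.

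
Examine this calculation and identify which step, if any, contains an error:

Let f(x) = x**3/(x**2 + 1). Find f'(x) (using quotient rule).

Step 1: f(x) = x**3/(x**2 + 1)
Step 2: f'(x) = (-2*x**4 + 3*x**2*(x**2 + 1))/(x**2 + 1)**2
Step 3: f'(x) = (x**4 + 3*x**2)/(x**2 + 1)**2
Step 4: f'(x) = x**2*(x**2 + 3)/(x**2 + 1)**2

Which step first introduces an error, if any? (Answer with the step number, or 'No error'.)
No error

All steps in this derivation are correct.
The final answer f'(x) = x**2*(x**2 + 3)/(x**2 + 1)**2 is valid.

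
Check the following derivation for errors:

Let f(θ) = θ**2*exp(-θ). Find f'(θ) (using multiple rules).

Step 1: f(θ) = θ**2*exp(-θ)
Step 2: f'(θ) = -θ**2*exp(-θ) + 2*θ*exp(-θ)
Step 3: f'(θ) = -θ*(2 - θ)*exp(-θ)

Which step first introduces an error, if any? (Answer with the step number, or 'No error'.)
Step 3

Step 3 is incorrect due to a sign flip.
The step shows: -θ*(2 - θ)*exp(-θ)
The correct value should be: θ*(2 - θ)*exp(-θ)

Explanation: The sign of the whole expression was flipped: the term θ*(2 - θ)*exp(-θ) was incorrectly written as -θ*(2 - θ)*exp(-θ)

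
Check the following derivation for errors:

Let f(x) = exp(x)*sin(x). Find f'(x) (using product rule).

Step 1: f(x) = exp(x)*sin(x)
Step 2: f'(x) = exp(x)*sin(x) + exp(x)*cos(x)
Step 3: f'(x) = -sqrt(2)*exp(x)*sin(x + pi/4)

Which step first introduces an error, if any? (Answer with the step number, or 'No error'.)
Step 3

Step 3 is incorrect due to a sign flip.
The step shows: -sqrt(2)*exp(x)*sin(x + pi/4)
The correct value should be: sqrt(2)*exp(x)*sin(x + pi/4)

Explanation: The sign of the whole expression was flipped: the term sqrt(2)*exp(x)*sin(x + pi/4) was incorrectly written as -sqrt(2)*exp(x)*sin(x + pi/4)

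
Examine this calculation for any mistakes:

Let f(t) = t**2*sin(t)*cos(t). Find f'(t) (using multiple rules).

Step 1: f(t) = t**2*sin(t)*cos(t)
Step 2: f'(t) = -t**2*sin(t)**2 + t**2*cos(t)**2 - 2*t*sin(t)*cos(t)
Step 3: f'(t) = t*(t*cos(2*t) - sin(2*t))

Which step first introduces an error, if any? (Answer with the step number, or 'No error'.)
Step 2

Step 2 is incorrect due to a sign flip.
The step shows: -t**2*sin(t)**2 + t**2*cos(t)**2 - 2*t*sin(t)*cos(t)
The correct value should be: -t**2*sin(t)**2 + t**2*cos(t)**2 + 2*t*sin(t)*cos(t)

Explanation: The sign of one term was flipped: the term 2*t*sin(t)*cos(t) was incorrectly written as -2*t*sin(t)*cos(t)
The later steps are derived from this incorrect expression, so the error originates in Step 2.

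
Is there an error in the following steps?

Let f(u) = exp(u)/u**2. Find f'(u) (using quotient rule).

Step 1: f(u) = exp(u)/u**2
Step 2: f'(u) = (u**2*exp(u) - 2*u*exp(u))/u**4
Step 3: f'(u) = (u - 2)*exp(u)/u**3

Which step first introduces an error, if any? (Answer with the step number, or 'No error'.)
No error

All steps in this derivation are correct.
The final answer f'(u) = (u - 2)*exp(u)/u**3 is valid.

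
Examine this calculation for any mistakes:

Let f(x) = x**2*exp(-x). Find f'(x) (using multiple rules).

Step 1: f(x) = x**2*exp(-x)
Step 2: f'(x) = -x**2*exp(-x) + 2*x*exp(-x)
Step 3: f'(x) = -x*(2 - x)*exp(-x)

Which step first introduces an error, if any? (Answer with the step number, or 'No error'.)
Step 3

Step 3 is incorrect due to a sign flip.
The step shows: -x*(2 - x)*exp(-x)
The correct value should be: x*(2 - x)*exp(-x)

Explanation: The sign of the whole expression was flipped: the term x*(2 - x)*exp(-x) was incorrectly written as -x*(2 - x)*exp(-x)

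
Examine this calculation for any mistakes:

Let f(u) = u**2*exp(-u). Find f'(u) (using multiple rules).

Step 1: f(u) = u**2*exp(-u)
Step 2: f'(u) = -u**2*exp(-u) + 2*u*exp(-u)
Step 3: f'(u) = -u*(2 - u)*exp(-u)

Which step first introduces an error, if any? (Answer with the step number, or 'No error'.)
Step 3

Step 3 is incorrect due to a sign flip.
The step shows: -u*(2 - u)*exp(-u)
The correct value should be: u*(2 - u)*exp(-u)

Explanation: The sign of the whole expression was flipped: the term u*(2 - u)*exp(-u) was incorrectly written as -u*(2 - u)*exp(-u)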